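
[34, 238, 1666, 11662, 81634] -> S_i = 34*7^i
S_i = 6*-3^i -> [6, -18, 54, -162, 486]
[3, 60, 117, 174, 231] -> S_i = 3 + 57*i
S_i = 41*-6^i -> [41, -246, 1476, -8856, 53136]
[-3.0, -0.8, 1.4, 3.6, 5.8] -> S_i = -3.00 + 2.20*i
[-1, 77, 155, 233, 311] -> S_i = -1 + 78*i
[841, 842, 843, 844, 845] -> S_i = 841 + 1*i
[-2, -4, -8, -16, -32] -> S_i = -2*2^i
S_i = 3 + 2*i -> [3, 5, 7, 9, 11]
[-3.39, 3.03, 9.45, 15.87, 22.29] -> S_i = -3.39 + 6.42*i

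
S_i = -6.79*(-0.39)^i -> [-6.79, 2.65, -1.03, 0.4, -0.16]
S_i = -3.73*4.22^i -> [-3.73, -15.74, -66.43, -280.31, -1182.93]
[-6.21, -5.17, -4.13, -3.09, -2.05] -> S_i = -6.21 + 1.04*i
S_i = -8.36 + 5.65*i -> [-8.36, -2.71, 2.94, 8.59, 14.24]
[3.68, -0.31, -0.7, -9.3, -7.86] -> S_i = Random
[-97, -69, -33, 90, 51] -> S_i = Random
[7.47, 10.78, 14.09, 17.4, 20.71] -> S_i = 7.47 + 3.31*i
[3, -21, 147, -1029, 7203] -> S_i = 3*-7^i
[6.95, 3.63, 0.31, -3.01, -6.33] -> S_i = 6.95 + -3.32*i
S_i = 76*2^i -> [76, 152, 304, 608, 1216]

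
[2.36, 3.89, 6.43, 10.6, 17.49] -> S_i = 2.36*1.65^i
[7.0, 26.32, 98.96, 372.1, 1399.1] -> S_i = 7.00*3.76^i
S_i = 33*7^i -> [33, 231, 1617, 11319, 79233]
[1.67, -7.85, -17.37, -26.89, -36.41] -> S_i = 1.67 + -9.52*i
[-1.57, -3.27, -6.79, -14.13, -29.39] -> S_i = -1.57*2.08^i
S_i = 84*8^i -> [84, 672, 5376, 43008, 344064]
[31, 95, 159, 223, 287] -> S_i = 31 + 64*i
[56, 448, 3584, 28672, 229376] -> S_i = 56*8^i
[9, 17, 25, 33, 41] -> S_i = 9 + 8*i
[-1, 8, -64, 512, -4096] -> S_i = -1*-8^i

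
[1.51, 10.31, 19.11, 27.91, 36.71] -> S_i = 1.51 + 8.80*i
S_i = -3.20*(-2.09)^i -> [-3.2, 6.69, -13.98, 29.21, -61.06]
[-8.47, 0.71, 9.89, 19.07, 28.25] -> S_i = -8.47 + 9.18*i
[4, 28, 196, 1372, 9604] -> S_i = 4*7^i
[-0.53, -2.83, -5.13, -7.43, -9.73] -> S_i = -0.53 + -2.30*i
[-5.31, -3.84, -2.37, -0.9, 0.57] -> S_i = -5.31 + 1.47*i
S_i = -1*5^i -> [-1, -5, -25, -125, -625]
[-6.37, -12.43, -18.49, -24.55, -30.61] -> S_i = -6.37 + -6.06*i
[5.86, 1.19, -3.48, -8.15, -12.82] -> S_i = 5.86 + -4.67*i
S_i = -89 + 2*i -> [-89, -87, -85, -83, -81]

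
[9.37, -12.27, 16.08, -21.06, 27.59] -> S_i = 9.37*(-1.31)^i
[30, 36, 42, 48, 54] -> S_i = 30 + 6*i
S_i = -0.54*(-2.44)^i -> [-0.54, 1.32, -3.21, 7.84, -19.14]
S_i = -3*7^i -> [-3, -21, -147, -1029, -7203]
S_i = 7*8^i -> [7, 56, 448, 3584, 28672]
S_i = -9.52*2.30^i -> [-9.52, -21.9, -50.36, -115.83, -266.41]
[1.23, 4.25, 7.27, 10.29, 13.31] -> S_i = 1.23 + 3.02*i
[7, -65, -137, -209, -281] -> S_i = 7 + -72*i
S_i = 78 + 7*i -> [78, 85, 92, 99, 106]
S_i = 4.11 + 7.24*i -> [4.11, 11.35, 18.59, 25.83, 33.07]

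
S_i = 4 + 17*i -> [4, 21, 38, 55, 72]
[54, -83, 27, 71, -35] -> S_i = Random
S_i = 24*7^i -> [24, 168, 1176, 8232, 57624]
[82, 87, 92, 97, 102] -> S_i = 82 + 5*i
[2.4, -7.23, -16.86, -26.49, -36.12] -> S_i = 2.40 + -9.63*i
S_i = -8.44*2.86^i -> [-8.44, -24.14, -69.04, -197.44, -564.69]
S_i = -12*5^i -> [-12, -60, -300, -1500, -7500]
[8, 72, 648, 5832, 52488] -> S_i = 8*9^i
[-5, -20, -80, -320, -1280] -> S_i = -5*4^i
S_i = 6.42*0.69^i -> [6.42, 4.43, 3.06, 2.11, 1.46]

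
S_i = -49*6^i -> [-49, -294, -1764, -10584, -63504]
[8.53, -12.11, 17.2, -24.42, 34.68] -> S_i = 8.53*(-1.42)^i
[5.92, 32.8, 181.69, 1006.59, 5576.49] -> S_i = 5.92*5.54^i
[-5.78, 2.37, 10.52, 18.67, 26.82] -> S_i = -5.78 + 8.15*i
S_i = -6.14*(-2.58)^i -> [-6.14, 15.84, -40.87, 105.45, -272.05]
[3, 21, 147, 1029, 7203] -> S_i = 3*7^i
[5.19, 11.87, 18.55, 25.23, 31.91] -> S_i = 5.19 + 6.68*i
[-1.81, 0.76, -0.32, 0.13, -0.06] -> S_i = -1.81*(-0.42)^i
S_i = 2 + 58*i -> [2, 60, 118, 176, 234]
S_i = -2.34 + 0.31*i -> [-2.34, -2.03, -1.72, -1.41, -1.1]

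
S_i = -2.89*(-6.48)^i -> [-2.89, 18.73, -121.35, 786.36, -5095.63]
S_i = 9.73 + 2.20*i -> [9.73, 11.93, 14.13, 16.33, 18.53]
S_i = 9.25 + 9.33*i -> [9.25, 18.58, 27.91, 37.24, 46.57]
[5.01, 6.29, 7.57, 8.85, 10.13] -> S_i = 5.01 + 1.28*i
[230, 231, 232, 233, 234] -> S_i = 230 + 1*i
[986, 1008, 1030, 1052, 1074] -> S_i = 986 + 22*i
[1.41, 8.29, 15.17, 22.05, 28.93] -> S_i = 1.41 + 6.88*i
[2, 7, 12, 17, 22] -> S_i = 2 + 5*i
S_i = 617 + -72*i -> [617, 545, 473, 401, 329]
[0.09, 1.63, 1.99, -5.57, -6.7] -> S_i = Random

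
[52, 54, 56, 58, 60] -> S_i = 52 + 2*i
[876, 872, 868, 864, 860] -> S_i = 876 + -4*i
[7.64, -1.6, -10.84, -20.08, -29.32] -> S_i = 7.64 + -9.24*i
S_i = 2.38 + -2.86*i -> [2.38, -0.48, -3.34, -6.2, -9.06]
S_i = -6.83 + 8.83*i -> [-6.83, 2.0, 10.83, 19.66, 28.49]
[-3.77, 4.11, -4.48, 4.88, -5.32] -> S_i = -3.77*(-1.09)^i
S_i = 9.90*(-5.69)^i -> [9.9, -56.33, 320.52, -1823.78, 10377.3]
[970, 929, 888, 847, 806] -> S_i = 970 + -41*i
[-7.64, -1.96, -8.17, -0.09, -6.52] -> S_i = Random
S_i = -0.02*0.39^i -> [-0.02, -0.01, -0.0, -0.0, -0.0]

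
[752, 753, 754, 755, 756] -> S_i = 752 + 1*i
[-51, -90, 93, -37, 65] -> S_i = Random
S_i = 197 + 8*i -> [197, 205, 213, 221, 229]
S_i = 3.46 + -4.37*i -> [3.46, -0.91, -5.28, -9.65, -14.02]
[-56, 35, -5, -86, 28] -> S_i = Random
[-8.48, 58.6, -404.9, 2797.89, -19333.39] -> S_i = -8.48*(-6.91)^i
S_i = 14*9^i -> [14, 126, 1134, 10206, 91854]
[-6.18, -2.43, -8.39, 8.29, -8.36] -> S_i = Random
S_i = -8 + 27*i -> [-8, 19, 46, 73, 100]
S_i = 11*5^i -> [11, 55, 275, 1375, 6875]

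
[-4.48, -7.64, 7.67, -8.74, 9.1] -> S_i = Random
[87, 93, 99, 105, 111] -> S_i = 87 + 6*i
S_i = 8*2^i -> [8, 16, 32, 64, 128]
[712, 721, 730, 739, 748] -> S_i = 712 + 9*i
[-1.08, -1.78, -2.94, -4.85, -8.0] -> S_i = -1.08*1.65^i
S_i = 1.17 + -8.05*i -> [1.17, -6.88, -14.93, -22.98, -31.03]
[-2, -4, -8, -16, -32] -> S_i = -2*2^i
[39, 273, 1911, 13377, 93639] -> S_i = 39*7^i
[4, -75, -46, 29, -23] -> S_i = Random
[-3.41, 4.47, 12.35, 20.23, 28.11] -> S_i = -3.41 + 7.88*i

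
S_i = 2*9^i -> [2, 18, 162, 1458, 13122]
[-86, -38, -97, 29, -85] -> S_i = Random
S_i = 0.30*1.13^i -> [0.3, 0.34, 0.38, 0.43, 0.49]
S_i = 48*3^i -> [48, 144, 432, 1296, 3888]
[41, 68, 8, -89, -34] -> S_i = Random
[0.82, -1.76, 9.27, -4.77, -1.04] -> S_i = Random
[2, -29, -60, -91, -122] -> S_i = 2 + -31*i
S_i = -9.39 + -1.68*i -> [-9.39, -11.07, -12.75, -14.43, -16.11]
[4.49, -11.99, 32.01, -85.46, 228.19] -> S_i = 4.49*(-2.67)^i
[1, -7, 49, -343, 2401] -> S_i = 1*-7^i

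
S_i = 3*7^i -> [3, 21, 147, 1029, 7203]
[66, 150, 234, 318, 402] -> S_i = 66 + 84*i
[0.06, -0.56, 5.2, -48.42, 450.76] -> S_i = 0.06*(-9.31)^i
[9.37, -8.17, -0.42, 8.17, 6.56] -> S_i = Random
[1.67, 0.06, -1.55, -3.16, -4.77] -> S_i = 1.67 + -1.61*i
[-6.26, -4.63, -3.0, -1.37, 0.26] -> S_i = -6.26 + 1.63*i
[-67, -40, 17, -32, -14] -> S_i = Random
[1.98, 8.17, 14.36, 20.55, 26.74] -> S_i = 1.98 + 6.19*i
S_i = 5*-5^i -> [5, -25, 125, -625, 3125]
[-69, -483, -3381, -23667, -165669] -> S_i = -69*7^i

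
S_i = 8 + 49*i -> [8, 57, 106, 155, 204]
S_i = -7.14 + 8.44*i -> [-7.14, 1.3, 9.74, 18.18, 26.62]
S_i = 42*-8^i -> [42, -336, 2688, -21504, 172032]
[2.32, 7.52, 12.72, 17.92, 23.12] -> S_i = 2.32 + 5.20*i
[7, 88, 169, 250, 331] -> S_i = 7 + 81*i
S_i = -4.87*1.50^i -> [-4.87, -7.3, -10.96, -16.44, -24.65]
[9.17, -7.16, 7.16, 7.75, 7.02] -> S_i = Random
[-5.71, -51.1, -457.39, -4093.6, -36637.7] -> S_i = -5.71*8.95^i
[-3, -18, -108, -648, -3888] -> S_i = -3*6^i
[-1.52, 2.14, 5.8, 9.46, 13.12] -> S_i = -1.52 + 3.66*i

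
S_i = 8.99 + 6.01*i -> [8.99, 15.0, 21.01, 27.02, 33.03]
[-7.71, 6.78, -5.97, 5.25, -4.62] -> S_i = -7.71*(-0.88)^i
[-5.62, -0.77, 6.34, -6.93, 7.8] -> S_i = Random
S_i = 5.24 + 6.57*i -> [5.24, 11.81, 18.38, 24.95, 31.52]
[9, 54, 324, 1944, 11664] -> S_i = 9*6^i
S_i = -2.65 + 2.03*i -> [-2.65, -0.62, 1.41, 3.44, 5.47]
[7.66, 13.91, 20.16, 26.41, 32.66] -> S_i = 7.66 + 6.25*i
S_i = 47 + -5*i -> [47, 42, 37, 32, 27]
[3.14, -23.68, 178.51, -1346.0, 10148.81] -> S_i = 3.14*(-7.54)^i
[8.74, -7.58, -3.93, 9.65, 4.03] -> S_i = Random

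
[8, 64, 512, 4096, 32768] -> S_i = 8*8^i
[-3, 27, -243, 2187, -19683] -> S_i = -3*-9^i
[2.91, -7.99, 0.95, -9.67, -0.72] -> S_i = Random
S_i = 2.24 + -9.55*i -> [2.24, -7.31, -16.86, -26.41, -35.96]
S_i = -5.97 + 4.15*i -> [-5.97, -1.82, 2.33, 6.48, 10.63]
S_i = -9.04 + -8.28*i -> [-9.04, -17.32, -25.6, -33.88, -42.16]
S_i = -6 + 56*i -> [-6, 50, 106, 162, 218]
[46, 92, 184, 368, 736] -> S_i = 46*2^i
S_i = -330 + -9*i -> [-330, -339, -348, -357, -366]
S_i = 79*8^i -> [79, 632, 5056, 40448, 323584]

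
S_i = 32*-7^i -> [32, -224, 1568, -10976, 76832]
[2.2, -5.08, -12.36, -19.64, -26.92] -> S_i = 2.20 + -7.28*i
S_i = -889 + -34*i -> [-889, -923, -957, -991, -1025]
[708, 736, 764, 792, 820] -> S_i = 708 + 28*i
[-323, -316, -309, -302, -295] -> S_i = -323 + 7*i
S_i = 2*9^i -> [2, 18, 162, 1458, 13122]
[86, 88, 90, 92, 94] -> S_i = 86 + 2*i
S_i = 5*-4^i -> [5, -20, 80, -320, 1280]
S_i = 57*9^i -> [57, 513, 4617, 41553, 373977]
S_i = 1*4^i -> [1, 4, 16, 64, 256]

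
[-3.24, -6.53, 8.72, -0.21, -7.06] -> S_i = Random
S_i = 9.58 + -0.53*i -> [9.58, 9.05, 8.52, 7.99, 7.46]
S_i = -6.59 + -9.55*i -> [-6.59, -16.14, -25.69, -35.24, -44.79]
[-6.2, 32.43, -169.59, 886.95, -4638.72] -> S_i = -6.20*(-5.23)^i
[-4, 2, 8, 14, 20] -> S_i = -4 + 6*i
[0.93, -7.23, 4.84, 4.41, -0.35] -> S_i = Random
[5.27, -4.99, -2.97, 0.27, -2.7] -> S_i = Random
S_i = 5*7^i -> [5, 35, 245, 1715, 12005]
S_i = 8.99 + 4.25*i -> [8.99, 13.24, 17.49, 21.74, 25.99]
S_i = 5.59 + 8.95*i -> [5.59, 14.54, 23.49, 32.44, 41.39]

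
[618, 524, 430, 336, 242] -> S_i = 618 + -94*i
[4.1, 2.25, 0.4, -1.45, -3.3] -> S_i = 4.10 + -1.85*i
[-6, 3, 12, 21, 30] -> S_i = -6 + 9*i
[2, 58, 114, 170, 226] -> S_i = 2 + 56*i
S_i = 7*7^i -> [7, 49, 343, 2401, 16807]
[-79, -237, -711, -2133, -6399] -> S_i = -79*3^i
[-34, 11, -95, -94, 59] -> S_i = Random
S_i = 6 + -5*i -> [6, 1, -4, -9, -14]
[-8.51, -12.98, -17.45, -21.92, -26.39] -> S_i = -8.51 + -4.47*i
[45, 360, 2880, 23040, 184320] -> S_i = 45*8^i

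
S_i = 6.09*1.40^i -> [6.09, 8.53, 11.94, 16.71, 23.4]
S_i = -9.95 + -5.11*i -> [-9.95, -15.06, -20.17, -25.28, -30.39]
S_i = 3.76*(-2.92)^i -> [3.76, -10.98, 32.06, -93.61, 273.35]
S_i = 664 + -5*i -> [664, 659, 654, 649, 644]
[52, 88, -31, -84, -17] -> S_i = Random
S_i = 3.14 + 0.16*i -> [3.14, 3.3, 3.46, 3.62, 3.78]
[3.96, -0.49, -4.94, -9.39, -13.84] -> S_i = 3.96 + -4.45*i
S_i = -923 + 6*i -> [-923, -917, -911, -905, -899]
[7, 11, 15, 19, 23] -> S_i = 7 + 4*i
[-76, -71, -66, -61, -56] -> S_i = -76 + 5*i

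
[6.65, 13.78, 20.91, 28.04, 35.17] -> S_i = 6.65 + 7.13*i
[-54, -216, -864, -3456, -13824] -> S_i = -54*4^i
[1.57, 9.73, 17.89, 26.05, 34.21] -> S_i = 1.57 + 8.16*i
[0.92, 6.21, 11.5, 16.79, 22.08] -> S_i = 0.92 + 5.29*i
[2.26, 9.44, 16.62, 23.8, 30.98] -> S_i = 2.26 + 7.18*i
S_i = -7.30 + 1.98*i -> [-7.3, -5.32, -3.34, -1.36, 0.62]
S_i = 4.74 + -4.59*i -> [4.74, 0.15, -4.44, -9.03, -13.62]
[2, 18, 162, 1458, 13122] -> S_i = 2*9^i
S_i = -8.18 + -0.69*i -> [-8.18, -8.87, -9.56, -10.25, -10.94]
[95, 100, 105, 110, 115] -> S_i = 95 + 5*i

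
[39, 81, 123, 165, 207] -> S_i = 39 + 42*i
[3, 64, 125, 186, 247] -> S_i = 3 + 61*i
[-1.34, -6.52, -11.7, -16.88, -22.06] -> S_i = -1.34 + -5.18*i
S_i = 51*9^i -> [51, 459, 4131, 37179, 334611]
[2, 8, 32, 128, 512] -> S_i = 2*4^i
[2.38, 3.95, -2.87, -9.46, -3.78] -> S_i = Random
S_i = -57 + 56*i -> [-57, -1, 55, 111, 167]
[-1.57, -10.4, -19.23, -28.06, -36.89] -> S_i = -1.57 + -8.83*i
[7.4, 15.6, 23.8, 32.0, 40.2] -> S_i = 7.40 + 8.20*i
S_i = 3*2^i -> [3, 6, 12, 24, 48]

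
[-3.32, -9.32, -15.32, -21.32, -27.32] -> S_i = -3.32 + -6.00*i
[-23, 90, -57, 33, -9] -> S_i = Random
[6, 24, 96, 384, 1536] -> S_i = 6*4^i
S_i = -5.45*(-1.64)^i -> [-5.45, 8.94, -14.66, 24.04, -39.43]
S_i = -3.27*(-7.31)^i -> [-3.27, 23.9, -174.74, 1277.32, -9337.21]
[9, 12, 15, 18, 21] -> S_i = 9 + 3*i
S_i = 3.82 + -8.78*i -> [3.82, -4.96, -13.74, -22.52, -31.3]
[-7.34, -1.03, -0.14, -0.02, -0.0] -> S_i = -7.34*0.14^i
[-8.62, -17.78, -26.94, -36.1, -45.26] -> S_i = -8.62 + -9.16*i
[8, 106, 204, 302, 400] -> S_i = 8 + 98*i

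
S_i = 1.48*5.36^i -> [1.48, 7.93, 42.52, 227.91, 1221.58]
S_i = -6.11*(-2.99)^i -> [-6.11, 18.27, -54.62, 163.33, -488.34]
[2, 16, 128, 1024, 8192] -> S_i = 2*8^i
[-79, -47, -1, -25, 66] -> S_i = Random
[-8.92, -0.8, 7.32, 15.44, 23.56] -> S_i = -8.92 + 8.12*i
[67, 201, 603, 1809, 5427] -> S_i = 67*3^i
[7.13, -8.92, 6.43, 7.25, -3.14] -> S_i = Random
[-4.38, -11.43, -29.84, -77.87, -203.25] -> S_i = -4.38*2.61^i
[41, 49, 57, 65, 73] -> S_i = 41 + 8*i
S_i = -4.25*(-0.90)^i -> [-4.25, 3.82, -3.44, 3.1, -2.79]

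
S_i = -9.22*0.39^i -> [-9.22, -3.6, -1.4, -0.55, -0.21]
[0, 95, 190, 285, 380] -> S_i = 0 + 95*i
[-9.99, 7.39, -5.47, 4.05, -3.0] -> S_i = -9.99*(-0.74)^i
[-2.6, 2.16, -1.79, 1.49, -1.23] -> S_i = -2.60*(-0.83)^i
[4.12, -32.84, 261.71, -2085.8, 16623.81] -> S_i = 4.12*(-7.97)^i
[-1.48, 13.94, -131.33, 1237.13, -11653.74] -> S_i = -1.48*(-9.42)^i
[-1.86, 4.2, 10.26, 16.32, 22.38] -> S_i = -1.86 + 6.06*i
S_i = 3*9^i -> [3, 27, 243, 2187, 19683]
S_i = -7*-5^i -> [-7, 35, -175, 875, -4375]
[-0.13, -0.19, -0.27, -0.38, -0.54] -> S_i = -0.13*1.43^i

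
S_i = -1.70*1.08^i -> [-1.7, -1.84, -1.98, -2.14, -2.31]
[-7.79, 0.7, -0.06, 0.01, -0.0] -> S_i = -7.79*(-0.09)^i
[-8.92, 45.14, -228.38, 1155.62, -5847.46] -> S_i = -8.92*(-5.06)^i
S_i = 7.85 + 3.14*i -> [7.85, 10.99, 14.13, 17.27, 20.41]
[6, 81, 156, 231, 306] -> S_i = 6 + 75*i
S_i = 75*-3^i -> [75, -225, 675, -2025, 6075]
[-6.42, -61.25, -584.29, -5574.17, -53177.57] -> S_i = -6.42*9.54^i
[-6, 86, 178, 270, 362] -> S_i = -6 + 92*i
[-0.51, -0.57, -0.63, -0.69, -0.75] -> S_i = -0.51 + -0.06*i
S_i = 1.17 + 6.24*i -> [1.17, 7.41, 13.65, 19.89, 26.13]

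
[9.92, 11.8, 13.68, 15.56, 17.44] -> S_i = 9.92 + 1.88*i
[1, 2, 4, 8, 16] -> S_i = 1*2^i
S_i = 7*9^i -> [7, 63, 567, 5103, 45927]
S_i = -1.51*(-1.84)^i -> [-1.51, 2.78, -5.11, 9.41, -17.31]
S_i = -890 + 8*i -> [-890, -882, -874, -866, -858]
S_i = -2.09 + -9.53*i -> [-2.09, -11.62, -21.15, -30.68, -40.21]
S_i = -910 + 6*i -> [-910, -904, -898, -892, -886]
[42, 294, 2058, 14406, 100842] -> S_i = 42*7^i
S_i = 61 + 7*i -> [61, 68, 75, 82, 89]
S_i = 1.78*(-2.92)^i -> [1.78, -5.2, 15.18, -44.32, 129.41]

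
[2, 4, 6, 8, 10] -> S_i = 2 + 2*i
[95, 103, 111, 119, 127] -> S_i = 95 + 8*i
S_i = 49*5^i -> [49, 245, 1225, 6125, 30625]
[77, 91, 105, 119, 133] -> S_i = 77 + 14*i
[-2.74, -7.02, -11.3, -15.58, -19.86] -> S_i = -2.74 + -4.28*i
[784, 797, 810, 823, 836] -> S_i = 784 + 13*i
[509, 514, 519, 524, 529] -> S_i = 509 + 5*i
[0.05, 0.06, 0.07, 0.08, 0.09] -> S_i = 0.05*1.17^i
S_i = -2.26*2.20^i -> [-2.26, -4.97, -10.94, -24.06, -52.94]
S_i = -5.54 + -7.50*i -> [-5.54, -13.04, -20.54, -28.04, -35.54]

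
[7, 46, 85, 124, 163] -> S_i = 7 + 39*i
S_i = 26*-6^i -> [26, -156, 936, -5616, 33696]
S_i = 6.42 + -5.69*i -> [6.42, 0.73, -4.96, -10.65, -16.34]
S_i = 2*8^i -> [2, 16, 128, 1024, 8192]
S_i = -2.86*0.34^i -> [-2.86, -0.97, -0.33, -0.11, -0.04]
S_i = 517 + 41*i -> [517, 558, 599, 640, 681]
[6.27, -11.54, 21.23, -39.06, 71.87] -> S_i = 6.27*(-1.84)^i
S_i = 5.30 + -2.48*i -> [5.3, 2.82, 0.34, -2.14, -4.62]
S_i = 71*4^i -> [71, 284, 1136, 4544, 18176]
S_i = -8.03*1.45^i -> [-8.03, -11.64, -16.88, -24.48, -35.5]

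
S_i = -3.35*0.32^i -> [-3.35, -1.07, -0.34, -0.11, -0.04]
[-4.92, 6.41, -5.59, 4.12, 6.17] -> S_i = Random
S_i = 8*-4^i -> [8, -32, 128, -512, 2048]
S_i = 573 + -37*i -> [573, 536, 499, 462, 425]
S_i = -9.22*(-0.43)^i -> [-9.22, 3.96, -1.7, 0.73, -0.32]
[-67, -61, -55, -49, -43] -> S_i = -67 + 6*i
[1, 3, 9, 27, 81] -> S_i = 1*3^i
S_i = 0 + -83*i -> [0, -83, -166, -249, -332]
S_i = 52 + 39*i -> [52, 91, 130, 169, 208]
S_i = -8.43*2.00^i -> [-8.43, -16.86, -33.72, -67.44, -134.88]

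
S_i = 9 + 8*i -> [9, 17, 25, 33, 41]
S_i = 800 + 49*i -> [800, 849, 898, 947, 996]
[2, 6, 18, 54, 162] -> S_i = 2*3^i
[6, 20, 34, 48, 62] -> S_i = 6 + 14*i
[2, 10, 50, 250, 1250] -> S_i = 2*5^i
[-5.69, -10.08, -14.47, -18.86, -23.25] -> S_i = -5.69 + -4.39*i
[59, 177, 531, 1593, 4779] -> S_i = 59*3^i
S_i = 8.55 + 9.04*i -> [8.55, 17.59, 26.63, 35.67, 44.71]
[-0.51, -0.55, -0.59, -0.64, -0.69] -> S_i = -0.51*1.08^i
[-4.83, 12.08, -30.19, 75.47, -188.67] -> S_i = -4.83*(-2.50)^i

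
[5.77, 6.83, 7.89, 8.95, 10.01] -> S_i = 5.77 + 1.06*i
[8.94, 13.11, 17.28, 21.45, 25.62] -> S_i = 8.94 + 4.17*i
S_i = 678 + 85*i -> [678, 763, 848, 933, 1018]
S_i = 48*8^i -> [48, 384, 3072, 24576, 196608]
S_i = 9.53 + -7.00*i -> [9.53, 2.53, -4.47, -11.47, -18.47]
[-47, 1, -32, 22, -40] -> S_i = Random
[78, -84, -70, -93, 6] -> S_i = Random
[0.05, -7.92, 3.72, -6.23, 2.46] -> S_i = Random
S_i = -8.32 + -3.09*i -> [-8.32, -11.41, -14.5, -17.59, -20.68]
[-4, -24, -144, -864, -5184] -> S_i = -4*6^i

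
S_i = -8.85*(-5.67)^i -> [-8.85, 50.18, -284.52, 1613.22, -9146.93]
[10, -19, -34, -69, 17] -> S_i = Random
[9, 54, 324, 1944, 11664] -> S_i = 9*6^i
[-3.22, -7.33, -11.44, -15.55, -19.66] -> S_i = -3.22 + -4.11*i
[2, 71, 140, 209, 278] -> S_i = 2 + 69*i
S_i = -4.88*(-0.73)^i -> [-4.88, 3.56, -2.6, 1.9, -1.39]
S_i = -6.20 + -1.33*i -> [-6.2, -7.53, -8.86, -10.19, -11.52]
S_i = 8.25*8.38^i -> [8.25, 69.14, 579.35, 4854.96, 40684.6]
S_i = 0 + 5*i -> [0, 5, 10, 15, 20]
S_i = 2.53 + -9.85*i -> [2.53, -7.32, -17.17, -27.02, -36.87]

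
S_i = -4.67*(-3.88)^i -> [-4.67, 18.12, -70.3, 272.78, -1058.39]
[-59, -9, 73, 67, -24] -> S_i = Random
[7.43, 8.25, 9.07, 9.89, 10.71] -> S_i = 7.43 + 0.82*i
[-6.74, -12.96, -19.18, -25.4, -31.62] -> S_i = -6.74 + -6.22*i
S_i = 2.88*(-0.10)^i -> [2.88, -0.29, 0.03, -0.0, 0.0]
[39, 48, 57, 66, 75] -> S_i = 39 + 9*i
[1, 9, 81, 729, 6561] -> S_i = 1*9^i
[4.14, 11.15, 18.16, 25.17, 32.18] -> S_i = 4.14 + 7.01*i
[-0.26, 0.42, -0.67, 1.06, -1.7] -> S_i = -0.26*(-1.60)^i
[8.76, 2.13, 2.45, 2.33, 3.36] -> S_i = Random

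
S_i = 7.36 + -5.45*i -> [7.36, 1.91, -3.54, -8.99, -14.44]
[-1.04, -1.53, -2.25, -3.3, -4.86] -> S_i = -1.04*1.47^i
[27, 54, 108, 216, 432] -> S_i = 27*2^i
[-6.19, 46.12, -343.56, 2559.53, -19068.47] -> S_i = -6.19*(-7.45)^i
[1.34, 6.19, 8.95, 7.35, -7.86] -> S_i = Random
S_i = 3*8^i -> [3, 24, 192, 1536, 12288]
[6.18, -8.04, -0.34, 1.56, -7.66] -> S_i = Random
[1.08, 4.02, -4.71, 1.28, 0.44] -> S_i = Random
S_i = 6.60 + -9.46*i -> [6.6, -2.86, -12.32, -21.78, -31.24]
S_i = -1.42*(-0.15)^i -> [-1.42, 0.21, -0.03, 0.0, -0.0]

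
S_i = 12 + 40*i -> [12, 52, 92, 132, 172]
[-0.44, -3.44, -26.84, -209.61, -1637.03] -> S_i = -0.44*7.81^i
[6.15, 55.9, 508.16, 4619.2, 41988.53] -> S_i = 6.15*9.09^i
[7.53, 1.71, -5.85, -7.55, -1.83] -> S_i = Random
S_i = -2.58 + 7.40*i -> [-2.58, 4.82, 12.22, 19.62, 27.02]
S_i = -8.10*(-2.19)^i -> [-8.1, 17.74, -38.85, 85.08, -186.32]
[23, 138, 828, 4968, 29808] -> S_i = 23*6^i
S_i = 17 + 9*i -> [17, 26, 35, 44, 53]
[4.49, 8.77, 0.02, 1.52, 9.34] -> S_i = Random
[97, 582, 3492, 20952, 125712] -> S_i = 97*6^i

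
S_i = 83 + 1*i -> [83, 84, 85, 86, 87]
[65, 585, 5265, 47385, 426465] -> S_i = 65*9^i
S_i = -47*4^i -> [-47, -188, -752, -3008, -12032]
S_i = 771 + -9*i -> [771, 762, 753, 744, 735]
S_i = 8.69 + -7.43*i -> [8.69, 1.26, -6.17, -13.6, -21.03]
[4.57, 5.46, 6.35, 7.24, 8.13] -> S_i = 4.57 + 0.89*i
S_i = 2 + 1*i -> [2, 3, 4, 5, 6]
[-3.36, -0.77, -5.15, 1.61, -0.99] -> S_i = Random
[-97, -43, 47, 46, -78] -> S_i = Random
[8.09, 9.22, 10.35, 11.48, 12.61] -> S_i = 8.09 + 1.13*i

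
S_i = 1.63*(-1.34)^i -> [1.63, -2.18, 2.93, -3.92, 5.26]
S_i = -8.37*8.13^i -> [-8.37, -68.05, -553.23, -4497.77, -36566.86]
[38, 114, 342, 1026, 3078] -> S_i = 38*3^i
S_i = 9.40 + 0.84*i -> [9.4, 10.24, 11.08, 11.92, 12.76]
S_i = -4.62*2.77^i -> [-4.62, -12.8, -35.45, -98.19, -272.0]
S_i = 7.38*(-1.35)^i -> [7.38, -9.96, 13.45, -18.16, 24.51]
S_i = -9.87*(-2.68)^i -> [-9.87, 26.45, -70.89, 189.99, -509.16]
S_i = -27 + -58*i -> [-27, -85, -143, -201, -259]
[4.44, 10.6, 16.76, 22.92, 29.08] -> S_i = 4.44 + 6.16*i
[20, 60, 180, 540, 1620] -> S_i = 20*3^i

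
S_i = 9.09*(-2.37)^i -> [9.09, -21.54, 51.06, -121.01, 286.79]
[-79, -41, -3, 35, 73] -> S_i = -79 + 38*i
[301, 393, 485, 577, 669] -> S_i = 301 + 92*i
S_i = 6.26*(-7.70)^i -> [6.26, -48.2, 371.16, -2857.9, 22005.8]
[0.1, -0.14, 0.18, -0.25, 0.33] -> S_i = 0.10*(-1.35)^i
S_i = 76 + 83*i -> [76, 159, 242, 325, 408]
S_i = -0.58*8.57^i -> [-0.58, -4.97, -42.6, -365.07, -3128.61]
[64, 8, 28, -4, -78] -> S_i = Random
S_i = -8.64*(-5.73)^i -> [-8.64, 49.51, -283.68, 1625.46, -9313.91]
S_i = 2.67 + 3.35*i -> [2.67, 6.02, 9.37, 12.72, 16.07]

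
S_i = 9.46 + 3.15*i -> [9.46, 12.61, 15.76, 18.91, 22.06]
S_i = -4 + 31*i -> [-4, 27, 58, 89, 120]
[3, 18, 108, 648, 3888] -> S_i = 3*6^i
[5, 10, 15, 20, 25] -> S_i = 5 + 5*i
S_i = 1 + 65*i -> [1, 66, 131, 196, 261]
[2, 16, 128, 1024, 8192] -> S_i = 2*8^i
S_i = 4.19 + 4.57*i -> [4.19, 8.76, 13.33, 17.9, 22.47]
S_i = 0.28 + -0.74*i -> [0.28, -0.46, -1.2, -1.94, -2.68]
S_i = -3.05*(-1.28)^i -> [-3.05, 3.9, -5.0, 6.4, -8.19]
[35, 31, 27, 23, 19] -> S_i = 35 + -4*i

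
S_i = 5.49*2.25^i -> [5.49, 12.35, 27.79, 62.53, 140.7]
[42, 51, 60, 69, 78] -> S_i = 42 + 9*i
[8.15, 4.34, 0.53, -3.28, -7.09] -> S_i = 8.15 + -3.81*i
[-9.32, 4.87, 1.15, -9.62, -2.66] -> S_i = Random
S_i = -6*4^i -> [-6, -24, -96, -384, -1536]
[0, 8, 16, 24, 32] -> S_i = 0 + 8*i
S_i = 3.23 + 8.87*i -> [3.23, 12.1, 20.97, 29.84, 38.71]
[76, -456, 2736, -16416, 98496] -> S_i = 76*-6^i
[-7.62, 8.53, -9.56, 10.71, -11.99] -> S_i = -7.62*(-1.12)^i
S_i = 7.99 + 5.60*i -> [7.99, 13.59, 19.19, 24.79, 30.39]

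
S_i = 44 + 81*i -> [44, 125, 206, 287, 368]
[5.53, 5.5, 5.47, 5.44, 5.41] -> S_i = 5.53 + -0.03*i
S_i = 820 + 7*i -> [820, 827, 834, 841, 848]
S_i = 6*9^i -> [6, 54, 486, 4374, 39366]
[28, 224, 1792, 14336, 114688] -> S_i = 28*8^i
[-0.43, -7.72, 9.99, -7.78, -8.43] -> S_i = Random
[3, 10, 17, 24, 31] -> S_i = 3 + 7*i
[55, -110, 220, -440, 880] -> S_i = 55*-2^i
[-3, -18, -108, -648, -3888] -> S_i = -3*6^i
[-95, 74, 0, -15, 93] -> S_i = Random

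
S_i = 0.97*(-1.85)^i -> [0.97, -1.79, 3.32, -6.14, 11.36]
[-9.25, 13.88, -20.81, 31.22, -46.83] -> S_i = -9.25*(-1.50)^i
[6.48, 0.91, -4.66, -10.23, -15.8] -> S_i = 6.48 + -5.57*i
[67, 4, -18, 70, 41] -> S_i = Random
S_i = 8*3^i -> [8, 24, 72, 216, 648]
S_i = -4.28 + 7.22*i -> [-4.28, 2.94, 10.16, 17.38, 24.6]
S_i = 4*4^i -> [4, 16, 64, 256, 1024]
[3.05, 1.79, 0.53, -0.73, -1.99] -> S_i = 3.05 + -1.26*i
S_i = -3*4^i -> [-3, -12, -48, -192, -768]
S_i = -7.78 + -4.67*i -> [-7.78, -12.45, -17.12, -21.79, -26.46]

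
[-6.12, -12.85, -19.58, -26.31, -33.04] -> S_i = -6.12 + -6.73*i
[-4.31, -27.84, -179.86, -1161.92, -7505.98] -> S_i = -4.31*6.46^i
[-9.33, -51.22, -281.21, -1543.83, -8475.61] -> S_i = -9.33*5.49^i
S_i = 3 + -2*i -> [3, 1, -1, -3, -5]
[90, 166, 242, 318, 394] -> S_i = 90 + 76*i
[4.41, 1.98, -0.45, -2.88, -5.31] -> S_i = 4.41 + -2.43*i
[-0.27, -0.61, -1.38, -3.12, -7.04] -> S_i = -0.27*2.26^i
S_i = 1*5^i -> [1, 5, 25, 125, 625]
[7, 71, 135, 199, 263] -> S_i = 7 + 64*i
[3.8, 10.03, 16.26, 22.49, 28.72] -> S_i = 3.80 + 6.23*i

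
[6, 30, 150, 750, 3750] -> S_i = 6*5^i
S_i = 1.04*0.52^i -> [1.04, 0.54, 0.28, 0.15, 0.08]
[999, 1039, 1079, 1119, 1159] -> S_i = 999 + 40*i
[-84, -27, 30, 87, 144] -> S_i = -84 + 57*i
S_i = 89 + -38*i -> [89, 51, 13, -25, -63]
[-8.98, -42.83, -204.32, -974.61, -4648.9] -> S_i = -8.98*4.77^i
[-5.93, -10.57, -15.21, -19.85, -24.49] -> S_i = -5.93 + -4.64*i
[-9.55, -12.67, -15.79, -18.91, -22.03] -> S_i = -9.55 + -3.12*i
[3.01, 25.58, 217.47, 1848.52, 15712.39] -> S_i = 3.01*8.50^i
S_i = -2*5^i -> [-2, -10, -50, -250, -1250]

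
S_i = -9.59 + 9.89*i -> [-9.59, 0.3, 10.19, 20.08, 29.97]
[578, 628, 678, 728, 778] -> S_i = 578 + 50*i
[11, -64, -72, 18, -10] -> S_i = Random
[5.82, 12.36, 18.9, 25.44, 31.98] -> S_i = 5.82 + 6.54*i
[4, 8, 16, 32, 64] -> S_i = 4*2^i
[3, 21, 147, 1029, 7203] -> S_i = 3*7^i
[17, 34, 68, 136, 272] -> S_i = 17*2^i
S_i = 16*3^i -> [16, 48, 144, 432, 1296]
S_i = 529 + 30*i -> [529, 559, 589, 619, 649]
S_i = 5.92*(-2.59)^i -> [5.92, -15.33, 39.71, -102.85, 266.39]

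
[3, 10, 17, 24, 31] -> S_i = 3 + 7*i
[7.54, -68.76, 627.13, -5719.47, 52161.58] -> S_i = 7.54*(-9.12)^i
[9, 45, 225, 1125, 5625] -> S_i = 9*5^i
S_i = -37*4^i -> [-37, -148, -592, -2368, -9472]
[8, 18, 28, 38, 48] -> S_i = 8 + 10*i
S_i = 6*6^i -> [6, 36, 216, 1296, 7776]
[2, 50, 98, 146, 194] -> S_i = 2 + 48*i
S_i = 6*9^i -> [6, 54, 486, 4374, 39366]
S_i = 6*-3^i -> [6, -18, 54, -162, 486]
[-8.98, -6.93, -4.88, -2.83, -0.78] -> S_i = -8.98 + 2.05*i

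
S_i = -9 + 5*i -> [-9, -4, 1, 6, 11]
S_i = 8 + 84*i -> [8, 92, 176, 260, 344]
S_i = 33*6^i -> [33, 198, 1188, 7128, 42768]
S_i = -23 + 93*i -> [-23, 70, 163, 256, 349]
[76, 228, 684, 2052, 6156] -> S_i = 76*3^i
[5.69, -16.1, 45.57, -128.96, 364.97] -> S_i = 5.69*(-2.83)^i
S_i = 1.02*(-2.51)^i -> [1.02, -2.56, 6.43, -16.13, 40.49]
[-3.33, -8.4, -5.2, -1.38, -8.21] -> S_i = Random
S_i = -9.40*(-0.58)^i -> [-9.4, 5.45, -3.16, 1.83, -1.06]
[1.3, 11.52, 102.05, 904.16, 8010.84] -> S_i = 1.30*8.86^i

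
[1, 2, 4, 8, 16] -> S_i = 1*2^i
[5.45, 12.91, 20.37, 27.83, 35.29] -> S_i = 5.45 + 7.46*i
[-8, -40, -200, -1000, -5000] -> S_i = -8*5^i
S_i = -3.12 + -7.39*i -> [-3.12, -10.51, -17.9, -25.29, -32.68]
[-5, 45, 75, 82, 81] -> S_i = Random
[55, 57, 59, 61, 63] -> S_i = 55 + 2*i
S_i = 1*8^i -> [1, 8, 64, 512, 4096]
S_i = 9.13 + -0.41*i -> [9.13, 8.72, 8.31, 7.9, 7.49]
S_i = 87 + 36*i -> [87, 123, 159, 195, 231]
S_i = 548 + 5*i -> [548, 553, 558, 563, 568]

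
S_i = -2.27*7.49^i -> [-2.27, -17.0, -127.35, -953.83, -7144.19]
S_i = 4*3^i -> [4, 12, 36, 108, 324]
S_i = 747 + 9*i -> [747, 756, 765, 774, 783]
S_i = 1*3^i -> [1, 3, 9, 27, 81]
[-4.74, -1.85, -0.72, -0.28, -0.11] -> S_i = -4.74*0.39^i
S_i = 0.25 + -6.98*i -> [0.25, -6.73, -13.71, -20.69, -27.67]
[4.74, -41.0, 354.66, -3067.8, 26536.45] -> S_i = 4.74*(-8.65)^i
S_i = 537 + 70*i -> [537, 607, 677, 747, 817]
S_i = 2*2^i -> [2, 4, 8, 16, 32]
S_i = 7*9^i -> [7, 63, 567, 5103, 45927]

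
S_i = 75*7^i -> [75, 525, 3675, 25725, 180075]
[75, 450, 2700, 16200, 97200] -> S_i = 75*6^i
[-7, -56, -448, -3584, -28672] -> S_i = -7*8^i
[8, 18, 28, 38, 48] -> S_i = 8 + 10*i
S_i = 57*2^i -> [57, 114, 228, 456, 912]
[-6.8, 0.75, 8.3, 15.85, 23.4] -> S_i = -6.80 + 7.55*i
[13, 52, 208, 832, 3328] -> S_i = 13*4^i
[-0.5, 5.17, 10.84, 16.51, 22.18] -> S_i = -0.50 + 5.67*i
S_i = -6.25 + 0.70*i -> [-6.25, -5.55, -4.85, -4.15, -3.45]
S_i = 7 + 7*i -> [7, 14, 21, 28, 35]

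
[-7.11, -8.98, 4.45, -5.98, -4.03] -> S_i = Random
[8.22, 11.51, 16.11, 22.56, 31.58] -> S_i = 8.22*1.40^i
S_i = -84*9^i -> [-84, -756, -6804, -61236, -551124]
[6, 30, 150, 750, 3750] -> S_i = 6*5^i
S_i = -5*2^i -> [-5, -10, -20, -40, -80]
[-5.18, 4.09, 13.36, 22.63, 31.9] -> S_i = -5.18 + 9.27*i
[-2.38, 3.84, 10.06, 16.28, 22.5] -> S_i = -2.38 + 6.22*i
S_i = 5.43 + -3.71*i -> [5.43, 1.72, -1.99, -5.7, -9.41]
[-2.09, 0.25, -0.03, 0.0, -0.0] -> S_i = -2.09*(-0.12)^i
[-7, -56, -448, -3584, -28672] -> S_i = -7*8^i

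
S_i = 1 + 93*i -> [1, 94, 187, 280, 373]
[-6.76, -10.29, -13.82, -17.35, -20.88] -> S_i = -6.76 + -3.53*i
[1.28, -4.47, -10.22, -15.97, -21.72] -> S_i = 1.28 + -5.75*i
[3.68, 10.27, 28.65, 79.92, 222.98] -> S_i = 3.68*2.79^i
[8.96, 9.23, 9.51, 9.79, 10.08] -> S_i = 8.96*1.03^i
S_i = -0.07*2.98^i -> [-0.07, -0.21, -0.62, -1.85, -5.52]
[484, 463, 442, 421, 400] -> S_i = 484 + -21*i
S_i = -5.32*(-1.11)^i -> [-5.32, 5.91, -6.55, 7.28, -8.08]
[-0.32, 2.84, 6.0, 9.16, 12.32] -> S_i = -0.32 + 3.16*i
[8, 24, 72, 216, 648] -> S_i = 8*3^i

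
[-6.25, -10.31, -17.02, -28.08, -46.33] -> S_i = -6.25*1.65^i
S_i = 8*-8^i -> [8, -64, 512, -4096, 32768]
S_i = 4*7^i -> [4, 28, 196, 1372, 9604]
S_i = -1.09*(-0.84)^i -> [-1.09, 0.92, -0.77, 0.65, -0.54]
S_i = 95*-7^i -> [95, -665, 4655, -32585, 228095]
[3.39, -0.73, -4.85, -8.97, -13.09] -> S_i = 3.39 + -4.12*i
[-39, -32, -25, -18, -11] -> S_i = -39 + 7*i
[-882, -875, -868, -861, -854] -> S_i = -882 + 7*i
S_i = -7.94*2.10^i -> [-7.94, -16.67, -35.02, -73.53, -154.42]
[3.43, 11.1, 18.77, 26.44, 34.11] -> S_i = 3.43 + 7.67*i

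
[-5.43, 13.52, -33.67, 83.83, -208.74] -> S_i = -5.43*(-2.49)^i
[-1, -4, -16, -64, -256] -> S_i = -1*4^i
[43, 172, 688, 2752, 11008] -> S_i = 43*4^i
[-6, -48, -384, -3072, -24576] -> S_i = -6*8^i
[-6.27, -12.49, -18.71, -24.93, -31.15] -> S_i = -6.27 + -6.22*i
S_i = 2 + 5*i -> [2, 7, 12, 17, 22]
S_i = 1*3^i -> [1, 3, 9, 27, 81]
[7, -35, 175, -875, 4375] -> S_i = 7*-5^i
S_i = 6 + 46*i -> [6, 52, 98, 144, 190]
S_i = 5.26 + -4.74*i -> [5.26, 0.52, -4.22, -8.96, -13.7]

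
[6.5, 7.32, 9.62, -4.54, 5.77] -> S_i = Random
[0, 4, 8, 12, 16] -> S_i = 0 + 4*i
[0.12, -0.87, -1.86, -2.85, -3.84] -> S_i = 0.12 + -0.99*i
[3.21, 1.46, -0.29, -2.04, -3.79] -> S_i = 3.21 + -1.75*i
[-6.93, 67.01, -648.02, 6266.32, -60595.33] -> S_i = -6.93*(-9.67)^i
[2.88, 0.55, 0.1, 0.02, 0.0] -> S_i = 2.88*0.19^i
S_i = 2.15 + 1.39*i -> [2.15, 3.54, 4.93, 6.32, 7.71]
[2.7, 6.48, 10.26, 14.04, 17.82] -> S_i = 2.70 + 3.78*i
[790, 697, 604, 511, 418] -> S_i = 790 + -93*i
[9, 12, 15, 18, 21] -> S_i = 9 + 3*i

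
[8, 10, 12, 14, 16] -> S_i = 8 + 2*i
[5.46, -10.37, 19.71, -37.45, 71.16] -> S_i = 5.46*(-1.90)^i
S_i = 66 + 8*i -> [66, 74, 82, 90, 98]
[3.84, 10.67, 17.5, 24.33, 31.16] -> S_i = 3.84 + 6.83*i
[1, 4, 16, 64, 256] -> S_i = 1*4^i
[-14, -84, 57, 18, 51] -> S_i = Random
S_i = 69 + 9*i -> [69, 78, 87, 96, 105]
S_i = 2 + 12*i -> [2, 14, 26, 38, 50]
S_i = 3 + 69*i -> [3, 72, 141, 210, 279]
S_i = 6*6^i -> [6, 36, 216, 1296, 7776]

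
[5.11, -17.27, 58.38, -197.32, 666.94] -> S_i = 5.11*(-3.38)^i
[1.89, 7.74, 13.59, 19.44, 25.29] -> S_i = 1.89 + 5.85*i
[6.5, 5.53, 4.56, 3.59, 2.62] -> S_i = 6.50 + -0.97*i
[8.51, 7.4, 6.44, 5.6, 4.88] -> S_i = 8.51*0.87^i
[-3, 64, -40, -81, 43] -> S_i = Random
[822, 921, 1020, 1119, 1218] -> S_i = 822 + 99*i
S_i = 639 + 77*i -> [639, 716, 793, 870, 947]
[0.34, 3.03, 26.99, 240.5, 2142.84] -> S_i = 0.34*8.91^i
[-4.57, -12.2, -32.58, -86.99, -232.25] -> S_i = -4.57*2.67^i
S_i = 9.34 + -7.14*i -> [9.34, 2.2, -4.94, -12.08, -19.22]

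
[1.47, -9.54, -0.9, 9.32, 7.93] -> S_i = Random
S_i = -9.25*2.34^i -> [-9.25, -21.64, -50.65, -118.52, -277.34]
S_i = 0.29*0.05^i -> [0.29, 0.01, 0.0, 0.0, 0.0]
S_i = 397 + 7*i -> [397, 404, 411, 418, 425]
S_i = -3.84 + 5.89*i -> [-3.84, 2.05, 7.94, 13.83, 19.72]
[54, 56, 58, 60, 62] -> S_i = 54 + 2*i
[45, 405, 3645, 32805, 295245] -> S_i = 45*9^i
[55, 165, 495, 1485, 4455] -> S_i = 55*3^i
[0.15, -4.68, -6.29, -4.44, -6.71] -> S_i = Random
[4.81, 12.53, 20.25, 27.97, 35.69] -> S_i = 4.81 + 7.72*i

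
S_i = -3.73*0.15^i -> [-3.73, -0.56, -0.08, -0.01, -0.0]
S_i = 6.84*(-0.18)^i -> [6.84, -1.23, 0.22, -0.04, 0.01]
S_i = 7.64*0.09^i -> [7.64, 0.69, 0.06, 0.01, 0.0]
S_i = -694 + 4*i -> [-694, -690, -686, -682, -678]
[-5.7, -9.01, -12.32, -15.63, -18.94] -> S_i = -5.70 + -3.31*i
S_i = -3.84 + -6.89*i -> [-3.84, -10.73, -17.62, -24.51, -31.4]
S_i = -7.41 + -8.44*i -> [-7.41, -15.85, -24.29, -32.73, -41.17]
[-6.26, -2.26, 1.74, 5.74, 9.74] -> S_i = -6.26 + 4.00*i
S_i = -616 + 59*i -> [-616, -557, -498, -439, -380]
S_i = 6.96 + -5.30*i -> [6.96, 1.66, -3.64, -8.94, -14.24]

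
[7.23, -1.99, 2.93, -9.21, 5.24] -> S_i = Random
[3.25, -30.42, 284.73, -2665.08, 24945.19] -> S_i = 3.25*(-9.36)^i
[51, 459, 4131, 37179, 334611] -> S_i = 51*9^i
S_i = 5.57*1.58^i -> [5.57, 8.8, 13.9, 21.97, 34.71]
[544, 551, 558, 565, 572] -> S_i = 544 + 7*i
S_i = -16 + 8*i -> [-16, -8, 0, 8, 16]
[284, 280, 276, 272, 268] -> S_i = 284 + -4*i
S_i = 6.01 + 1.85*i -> [6.01, 7.86, 9.71, 11.56, 13.41]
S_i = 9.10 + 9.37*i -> [9.1, 18.47, 27.84, 37.21, 46.58]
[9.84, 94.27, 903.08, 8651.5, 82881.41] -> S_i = 9.84*9.58^i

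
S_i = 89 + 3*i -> [89, 92, 95, 98, 101]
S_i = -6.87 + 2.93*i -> [-6.87, -3.94, -1.01, 1.92, 4.85]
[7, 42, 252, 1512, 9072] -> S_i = 7*6^i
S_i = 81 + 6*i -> [81, 87, 93, 99, 105]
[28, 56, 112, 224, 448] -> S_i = 28*2^i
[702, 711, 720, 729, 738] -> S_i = 702 + 9*i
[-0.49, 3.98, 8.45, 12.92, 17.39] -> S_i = -0.49 + 4.47*i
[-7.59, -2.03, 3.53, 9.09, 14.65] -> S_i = -7.59 + 5.56*i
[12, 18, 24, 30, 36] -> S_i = 12 + 6*i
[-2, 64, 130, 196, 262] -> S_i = -2 + 66*i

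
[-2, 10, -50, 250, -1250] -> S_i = -2*-5^i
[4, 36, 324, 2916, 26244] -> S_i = 4*9^i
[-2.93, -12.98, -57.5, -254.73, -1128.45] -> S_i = -2.93*4.43^i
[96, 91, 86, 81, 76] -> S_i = 96 + -5*i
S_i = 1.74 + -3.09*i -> [1.74, -1.35, -4.44, -7.53, -10.62]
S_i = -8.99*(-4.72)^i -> [-8.99, 42.43, -200.28, 945.33, -4461.98]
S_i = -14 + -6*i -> [-14, -20, -26, -32, -38]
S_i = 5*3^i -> [5, 15, 45, 135, 405]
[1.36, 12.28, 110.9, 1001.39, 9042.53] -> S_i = 1.36*9.03^i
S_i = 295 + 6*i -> [295, 301, 307, 313, 319]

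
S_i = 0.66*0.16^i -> [0.66, 0.11, 0.02, 0.0, 0.0]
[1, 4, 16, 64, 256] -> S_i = 1*4^i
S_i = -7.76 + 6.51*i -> [-7.76, -1.25, 5.26, 11.77, 18.28]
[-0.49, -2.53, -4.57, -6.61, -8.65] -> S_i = -0.49 + -2.04*i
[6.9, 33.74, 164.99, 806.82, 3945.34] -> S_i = 6.90*4.89^i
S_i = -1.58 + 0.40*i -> [-1.58, -1.18, -0.78, -0.38, 0.02]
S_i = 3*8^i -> [3, 24, 192, 1536, 12288]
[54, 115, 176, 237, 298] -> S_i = 54 + 61*i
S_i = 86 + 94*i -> [86, 180, 274, 368, 462]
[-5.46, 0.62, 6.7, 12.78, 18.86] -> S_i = -5.46 + 6.08*i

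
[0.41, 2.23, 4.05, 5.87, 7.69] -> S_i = 0.41 + 1.82*i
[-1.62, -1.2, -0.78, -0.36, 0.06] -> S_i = -1.62 + 0.42*i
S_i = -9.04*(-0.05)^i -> [-9.04, 0.45, -0.02, 0.0, -0.0]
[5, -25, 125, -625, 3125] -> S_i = 5*-5^i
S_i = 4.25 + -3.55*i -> [4.25, 0.7, -2.85, -6.4, -9.95]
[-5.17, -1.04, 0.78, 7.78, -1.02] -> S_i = Random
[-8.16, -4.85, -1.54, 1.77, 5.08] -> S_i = -8.16 + 3.31*i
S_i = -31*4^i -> [-31, -124, -496, -1984, -7936]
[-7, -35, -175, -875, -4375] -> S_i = -7*5^i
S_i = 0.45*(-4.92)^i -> [0.45, -2.21, 10.89, -53.59, 263.68]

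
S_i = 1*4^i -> [1, 4, 16, 64, 256]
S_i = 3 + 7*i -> [3, 10, 17, 24, 31]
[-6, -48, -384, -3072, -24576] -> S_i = -6*8^i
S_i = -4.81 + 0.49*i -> [-4.81, -4.32, -3.83, -3.34, -2.85]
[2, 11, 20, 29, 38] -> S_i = 2 + 9*i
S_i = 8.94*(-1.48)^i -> [8.94, -13.23, 19.58, -28.98, 42.89]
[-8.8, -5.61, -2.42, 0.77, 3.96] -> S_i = -8.80 + 3.19*i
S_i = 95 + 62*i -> [95, 157, 219, 281, 343]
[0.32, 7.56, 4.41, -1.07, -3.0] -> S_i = Random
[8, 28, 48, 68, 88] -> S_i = 8 + 20*i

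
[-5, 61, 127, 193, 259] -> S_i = -5 + 66*i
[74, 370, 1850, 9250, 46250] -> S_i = 74*5^i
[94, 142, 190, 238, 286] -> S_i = 94 + 48*i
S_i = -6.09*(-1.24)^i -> [-6.09, 7.55, -9.36, 11.61, -14.4]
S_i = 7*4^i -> [7, 28, 112, 448, 1792]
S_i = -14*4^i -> [-14, -56, -224, -896, -3584]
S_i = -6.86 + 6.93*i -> [-6.86, 0.07, 7.0, 13.93, 20.86]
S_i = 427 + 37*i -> [427, 464, 501, 538, 575]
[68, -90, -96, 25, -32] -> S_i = Random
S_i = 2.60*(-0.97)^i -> [2.6, -2.52, 2.45, -2.37, 2.3]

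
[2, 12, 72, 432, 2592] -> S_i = 2*6^i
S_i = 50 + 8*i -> [50, 58, 66, 74, 82]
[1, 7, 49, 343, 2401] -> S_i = 1*7^i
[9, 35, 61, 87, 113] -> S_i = 9 + 26*i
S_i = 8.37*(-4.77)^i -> [8.37, -39.92, 190.44, -908.41, 4333.1]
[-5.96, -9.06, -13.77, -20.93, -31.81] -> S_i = -5.96*1.52^i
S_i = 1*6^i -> [1, 6, 36, 216, 1296]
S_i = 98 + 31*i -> [98, 129, 160, 191, 222]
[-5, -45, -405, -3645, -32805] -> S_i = -5*9^i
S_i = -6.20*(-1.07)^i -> [-6.2, 6.63, -7.1, 7.6, -8.13]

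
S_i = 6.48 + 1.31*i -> [6.48, 7.79, 9.1, 10.41, 11.72]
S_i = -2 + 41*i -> [-2, 39, 80, 121, 162]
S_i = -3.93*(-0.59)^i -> [-3.93, 2.32, -1.37, 0.81, -0.48]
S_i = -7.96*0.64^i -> [-7.96, -5.09, -3.26, -2.09, -1.34]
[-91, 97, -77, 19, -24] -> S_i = Random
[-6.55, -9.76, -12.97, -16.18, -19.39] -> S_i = -6.55 + -3.21*i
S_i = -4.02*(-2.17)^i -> [-4.02, 8.72, -18.93, 41.08, -89.14]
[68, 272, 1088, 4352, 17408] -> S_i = 68*4^i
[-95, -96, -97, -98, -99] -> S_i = -95 + -1*i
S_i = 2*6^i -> [2, 12, 72, 432, 2592]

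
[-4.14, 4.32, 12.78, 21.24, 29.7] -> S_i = -4.14 + 8.46*i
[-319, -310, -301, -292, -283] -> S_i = -319 + 9*i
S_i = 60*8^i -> [60, 480, 3840, 30720, 245760]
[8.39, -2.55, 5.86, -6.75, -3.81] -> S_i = Random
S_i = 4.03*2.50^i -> [4.03, 10.08, 25.19, 62.97, 157.42]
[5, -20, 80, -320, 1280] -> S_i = 5*-4^i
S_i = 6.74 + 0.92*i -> [6.74, 7.66, 8.58, 9.5, 10.42]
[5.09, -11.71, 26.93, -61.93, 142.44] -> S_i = 5.09*(-2.30)^i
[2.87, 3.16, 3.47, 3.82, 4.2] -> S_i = 2.87*1.10^i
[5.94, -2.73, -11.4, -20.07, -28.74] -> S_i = 5.94 + -8.67*i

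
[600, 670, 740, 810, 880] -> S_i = 600 + 70*i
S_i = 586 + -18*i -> [586, 568, 550, 532, 514]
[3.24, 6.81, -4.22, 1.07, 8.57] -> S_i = Random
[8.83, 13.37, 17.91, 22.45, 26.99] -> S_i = 8.83 + 4.54*i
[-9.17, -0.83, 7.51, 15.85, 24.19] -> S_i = -9.17 + 8.34*i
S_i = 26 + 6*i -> [26, 32, 38, 44, 50]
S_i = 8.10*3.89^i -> [8.1, 31.51, 122.57, 476.8, 1854.74]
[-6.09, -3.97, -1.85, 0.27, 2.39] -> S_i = -6.09 + 2.12*i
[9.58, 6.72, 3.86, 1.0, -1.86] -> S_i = 9.58 + -2.86*i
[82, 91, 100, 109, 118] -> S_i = 82 + 9*i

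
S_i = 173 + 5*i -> [173, 178, 183, 188, 193]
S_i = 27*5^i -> [27, 135, 675, 3375, 16875]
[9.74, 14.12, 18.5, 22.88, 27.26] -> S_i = 9.74 + 4.38*i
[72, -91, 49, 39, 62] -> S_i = Random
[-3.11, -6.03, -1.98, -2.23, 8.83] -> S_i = Random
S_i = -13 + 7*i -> [-13, -6, 1, 8, 15]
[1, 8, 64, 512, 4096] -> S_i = 1*8^i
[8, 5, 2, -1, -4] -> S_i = 8 + -3*i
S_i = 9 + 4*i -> [9, 13, 17, 21, 25]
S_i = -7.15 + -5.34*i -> [-7.15, -12.49, -17.83, -23.17, -28.51]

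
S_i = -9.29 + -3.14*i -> [-9.29, -12.43, -15.57, -18.71, -21.85]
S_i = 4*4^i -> [4, 16, 64, 256, 1024]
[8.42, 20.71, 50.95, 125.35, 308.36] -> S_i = 8.42*2.46^i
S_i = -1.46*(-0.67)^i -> [-1.46, 0.98, -0.66, 0.44, -0.29]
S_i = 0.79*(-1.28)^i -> [0.79, -1.01, 1.29, -1.66, 2.12]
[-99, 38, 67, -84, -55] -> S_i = Random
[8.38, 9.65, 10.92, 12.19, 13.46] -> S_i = 8.38 + 1.27*i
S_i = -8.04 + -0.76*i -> [-8.04, -8.8, -9.56, -10.32, -11.08]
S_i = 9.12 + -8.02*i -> [9.12, 1.1, -6.92, -14.94, -22.96]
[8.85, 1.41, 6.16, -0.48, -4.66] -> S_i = Random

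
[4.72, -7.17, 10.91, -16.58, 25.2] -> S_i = 4.72*(-1.52)^i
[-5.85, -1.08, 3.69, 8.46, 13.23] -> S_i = -5.85 + 4.77*i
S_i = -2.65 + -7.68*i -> [-2.65, -10.33, -18.01, -25.69, -33.37]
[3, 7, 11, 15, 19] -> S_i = 3 + 4*i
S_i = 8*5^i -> [8, 40, 200, 1000, 5000]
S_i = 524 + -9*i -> [524, 515, 506, 497, 488]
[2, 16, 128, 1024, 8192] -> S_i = 2*8^i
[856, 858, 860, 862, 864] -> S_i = 856 + 2*i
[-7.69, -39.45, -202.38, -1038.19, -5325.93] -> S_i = -7.69*5.13^i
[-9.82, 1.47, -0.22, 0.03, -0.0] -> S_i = -9.82*(-0.15)^i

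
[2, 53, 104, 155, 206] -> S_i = 2 + 51*i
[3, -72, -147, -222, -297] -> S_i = 3 + -75*i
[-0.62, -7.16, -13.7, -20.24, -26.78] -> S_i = -0.62 + -6.54*i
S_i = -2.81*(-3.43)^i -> [-2.81, 9.64, -33.06, 113.39, -388.94]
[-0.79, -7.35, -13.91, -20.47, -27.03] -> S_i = -0.79 + -6.56*i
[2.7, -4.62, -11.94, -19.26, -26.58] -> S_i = 2.70 + -7.32*i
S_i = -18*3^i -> [-18, -54, -162, -486, -1458]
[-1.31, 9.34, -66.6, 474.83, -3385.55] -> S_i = -1.31*(-7.13)^i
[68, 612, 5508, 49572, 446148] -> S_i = 68*9^i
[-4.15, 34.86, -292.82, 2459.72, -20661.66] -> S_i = -4.15*(-8.40)^i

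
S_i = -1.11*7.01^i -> [-1.11, -7.78, -54.55, -382.36, -2680.37]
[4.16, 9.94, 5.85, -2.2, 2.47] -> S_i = Random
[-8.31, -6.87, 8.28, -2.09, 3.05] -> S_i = Random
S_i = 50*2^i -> [50, 100, 200, 400, 800]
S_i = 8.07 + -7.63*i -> [8.07, 0.44, -7.19, -14.82, -22.45]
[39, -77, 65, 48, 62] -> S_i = Random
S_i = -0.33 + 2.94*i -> [-0.33, 2.61, 5.55, 8.49, 11.43]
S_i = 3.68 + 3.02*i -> [3.68, 6.7, 9.72, 12.74, 15.76]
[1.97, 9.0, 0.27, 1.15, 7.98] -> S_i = Random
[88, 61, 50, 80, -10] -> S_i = Random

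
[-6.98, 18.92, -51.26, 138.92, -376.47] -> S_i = -6.98*(-2.71)^i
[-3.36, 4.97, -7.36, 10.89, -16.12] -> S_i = -3.36*(-1.48)^i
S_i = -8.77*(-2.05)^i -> [-8.77, 17.98, -36.86, 75.55, -154.89]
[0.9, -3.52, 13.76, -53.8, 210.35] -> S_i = 0.90*(-3.91)^i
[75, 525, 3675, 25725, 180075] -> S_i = 75*7^i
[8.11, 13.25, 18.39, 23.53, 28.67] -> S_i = 8.11 + 5.14*i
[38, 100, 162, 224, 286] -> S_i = 38 + 62*i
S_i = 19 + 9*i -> [19, 28, 37, 46, 55]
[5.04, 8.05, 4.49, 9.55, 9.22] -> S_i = Random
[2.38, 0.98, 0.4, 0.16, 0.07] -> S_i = 2.38*0.41^i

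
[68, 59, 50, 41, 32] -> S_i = 68 + -9*i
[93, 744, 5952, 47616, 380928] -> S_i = 93*8^i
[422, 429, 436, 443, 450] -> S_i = 422 + 7*i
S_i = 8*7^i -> [8, 56, 392, 2744, 19208]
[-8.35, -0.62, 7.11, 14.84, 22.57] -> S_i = -8.35 + 7.73*i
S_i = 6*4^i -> [6, 24, 96, 384, 1536]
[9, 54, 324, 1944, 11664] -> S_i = 9*6^i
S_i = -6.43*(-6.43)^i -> [-6.43, 41.34, -265.85, 1709.4, -10991.45]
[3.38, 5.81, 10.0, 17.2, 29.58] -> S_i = 3.38*1.72^i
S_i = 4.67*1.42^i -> [4.67, 6.63, 9.42, 13.37, 18.99]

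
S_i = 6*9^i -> [6, 54, 486, 4374, 39366]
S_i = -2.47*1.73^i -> [-2.47, -4.27, -7.39, -12.79, -22.12]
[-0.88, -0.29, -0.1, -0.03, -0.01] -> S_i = -0.88*0.33^i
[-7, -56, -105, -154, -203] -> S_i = -7 + -49*i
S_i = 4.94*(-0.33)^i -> [4.94, -1.63, 0.54, -0.18, 0.06]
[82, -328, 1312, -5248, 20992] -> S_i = 82*-4^i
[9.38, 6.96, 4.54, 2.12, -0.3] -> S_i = 9.38 + -2.42*i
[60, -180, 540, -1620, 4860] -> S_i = 60*-3^i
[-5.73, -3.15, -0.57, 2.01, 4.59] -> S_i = -5.73 + 2.58*i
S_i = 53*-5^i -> [53, -265, 1325, -6625, 33125]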